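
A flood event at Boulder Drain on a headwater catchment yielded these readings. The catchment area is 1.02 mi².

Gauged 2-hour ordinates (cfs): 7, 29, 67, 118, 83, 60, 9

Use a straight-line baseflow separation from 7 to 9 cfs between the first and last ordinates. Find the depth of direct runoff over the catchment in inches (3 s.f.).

Direct runoff: 0.00, 21.67, 59.33, 110.00, 74.67, 51.33, 0.00 cfs; ΣQ_DR = 317.0 cfs.
V = ΣQ_DR · Δt = 317.0 × 7200 s = 2.282 × 10^6 ft³.
Over A = 1.02 mi², depth = V / A = 0.963 in.

d ≈ 0.963 in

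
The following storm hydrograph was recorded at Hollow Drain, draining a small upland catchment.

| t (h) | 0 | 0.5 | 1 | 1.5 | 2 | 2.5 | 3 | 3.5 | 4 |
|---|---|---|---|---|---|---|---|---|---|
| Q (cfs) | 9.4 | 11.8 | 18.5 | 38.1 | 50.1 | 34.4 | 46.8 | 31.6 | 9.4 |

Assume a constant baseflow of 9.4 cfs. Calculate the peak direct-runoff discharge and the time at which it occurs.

Subtracting baseflow gives direct-runoff ordinates: 0.0, 2.4, 9.1, 28.7, 40.7, 25.0, 37.4, 22.2, 0.0 cfs.
The maximum is 40.7 cfs, occurring at the reading for t = 2 h.

Q_p = 40.7 cfs at t = 2 h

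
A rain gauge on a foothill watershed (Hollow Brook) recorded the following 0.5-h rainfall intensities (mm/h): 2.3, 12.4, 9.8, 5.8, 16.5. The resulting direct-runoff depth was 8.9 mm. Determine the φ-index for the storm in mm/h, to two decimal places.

φ ≈ 6.97 mm/h

Only the 3 blocks with intensity above φ contribute runoff: 12.4, 9.8, 16.5 mm/h.
Σ(I−φ)·Δt = d  ⇒  (12.4+9.8+16.5 − 3φ)·0.5 = 8.9
φ = (38.70 − 8.9/0.5) / 3 = 6.97 mm/h.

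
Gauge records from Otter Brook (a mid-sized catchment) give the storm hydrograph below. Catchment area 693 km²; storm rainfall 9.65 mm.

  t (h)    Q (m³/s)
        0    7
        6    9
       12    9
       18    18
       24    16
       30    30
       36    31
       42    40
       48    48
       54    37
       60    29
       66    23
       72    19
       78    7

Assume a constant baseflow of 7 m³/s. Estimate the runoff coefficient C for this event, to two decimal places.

C ≈ 0.73

ΣQ_DR = 225.0 m³/s; V = ΣQ_DR·Δt = 4.860 × 10^6 m³.
Runoff depth d = V / A = 7.013 mm.
C = d / P = 7.013 / 9.65 = 0.73.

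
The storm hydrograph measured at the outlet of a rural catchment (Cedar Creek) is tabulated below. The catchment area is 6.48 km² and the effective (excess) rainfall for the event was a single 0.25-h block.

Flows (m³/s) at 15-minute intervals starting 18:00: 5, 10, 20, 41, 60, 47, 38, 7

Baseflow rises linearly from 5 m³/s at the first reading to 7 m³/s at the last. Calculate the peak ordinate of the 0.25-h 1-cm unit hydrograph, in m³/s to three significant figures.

Direct runoff: 0.00, 4.71, 14.43, 35.14, 53.86, 40.57, 31.29, 0.00 m³/s; ΣQ_DR = 180.0 m³/s, peak = 53.86 m³/s.
Runoff depth d = ΣQ_DR·Δt / A = 180.0 × 900 / (6.48 km²) = 25.00 mm.
The 1-cm UH is the DRH scaled by (10 mm)/d, so U_p = 53.86 × 10/25.00 = 21.5 m³/s.

U_p ≈ 21.5 m³/s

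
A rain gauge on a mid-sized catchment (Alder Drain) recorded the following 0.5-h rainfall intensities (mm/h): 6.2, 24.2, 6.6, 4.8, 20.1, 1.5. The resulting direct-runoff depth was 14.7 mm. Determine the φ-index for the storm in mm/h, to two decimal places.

Only the 2 blocks with intensity above φ contribute runoff: 24.2, 20.1 mm/h.
Σ(I−φ)·Δt = d  ⇒  (24.2+20.1 − 2φ)·0.5 = 14.7
φ = (44.30 − 14.7/0.5) / 2 = 7.45 mm/h.

φ ≈ 7.45 mm/h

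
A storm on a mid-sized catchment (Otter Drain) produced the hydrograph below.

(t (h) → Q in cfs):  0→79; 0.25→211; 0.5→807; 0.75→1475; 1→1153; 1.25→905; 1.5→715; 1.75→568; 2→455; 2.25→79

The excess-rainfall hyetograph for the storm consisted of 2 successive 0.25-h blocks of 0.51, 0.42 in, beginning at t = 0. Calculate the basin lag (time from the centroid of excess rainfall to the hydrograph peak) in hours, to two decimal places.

t_L ≈ 0.51 h

Centroid of excess rainfall: t_c = Σ P_i·t̄_i / ΣP_i = 0.2379 h (block centres at 0.125, 0.375 h).
Hydrograph peak occurs at t = 0.75 h, so basin lag t_L = 0.75 − 0.2379 = 0.51 h.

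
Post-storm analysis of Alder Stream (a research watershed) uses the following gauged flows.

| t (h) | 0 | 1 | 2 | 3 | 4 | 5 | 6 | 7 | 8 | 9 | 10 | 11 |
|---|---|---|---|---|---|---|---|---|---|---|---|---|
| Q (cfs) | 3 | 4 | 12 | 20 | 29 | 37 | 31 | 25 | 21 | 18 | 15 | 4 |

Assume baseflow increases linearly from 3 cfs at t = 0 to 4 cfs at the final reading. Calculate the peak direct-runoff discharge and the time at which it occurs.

Subtracting baseflow gives direct-runoff ordinates: 0.00, 0.91, 8.82, 16.73, 25.64, 33.55, 27.45, 21.36, 17.27, 14.18, 11.09, 0.00 cfs.
The maximum is 33.55 cfs, occurring at the reading for t = 5 h.

Q_p = 33.55 cfs at t = 5 h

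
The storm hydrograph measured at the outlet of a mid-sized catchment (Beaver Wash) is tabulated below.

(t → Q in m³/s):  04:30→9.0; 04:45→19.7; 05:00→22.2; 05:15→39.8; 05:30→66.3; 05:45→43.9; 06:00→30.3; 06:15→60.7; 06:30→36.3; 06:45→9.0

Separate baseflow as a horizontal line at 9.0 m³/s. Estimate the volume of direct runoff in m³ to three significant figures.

Direct-runoff ordinates (Q − Q_b): 0.0, 10.7, 13.2, 30.8, 57.3, 34.9, 21.3, 51.7, 27.3, 0.0 m³/s.
ΣQ_DR = 247.2 m³/s.
With Δt = 0.25 h = 900 s, V = ΣQ_DR · Δt = 247.2 × 900 = 2.22 × 10^5 m³.

V ≈ 2.22 × 10^5 m³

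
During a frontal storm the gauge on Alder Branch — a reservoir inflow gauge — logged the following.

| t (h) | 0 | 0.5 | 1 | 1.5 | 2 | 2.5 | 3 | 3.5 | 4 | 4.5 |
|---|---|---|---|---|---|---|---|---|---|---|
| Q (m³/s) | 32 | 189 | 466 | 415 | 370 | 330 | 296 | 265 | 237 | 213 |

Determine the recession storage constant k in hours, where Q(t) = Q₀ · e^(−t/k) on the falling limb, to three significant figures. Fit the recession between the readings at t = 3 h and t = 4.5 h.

On the falling limb, Q drops from 296 to 213 m³/s between t = 3 h and t = 4.5 h (Δt = 1.5 h).
k = −Δt / ln(Q₂/Q₁) = −1.5 / ln(213/296) = 4.56 h.

k ≈ 4.56 h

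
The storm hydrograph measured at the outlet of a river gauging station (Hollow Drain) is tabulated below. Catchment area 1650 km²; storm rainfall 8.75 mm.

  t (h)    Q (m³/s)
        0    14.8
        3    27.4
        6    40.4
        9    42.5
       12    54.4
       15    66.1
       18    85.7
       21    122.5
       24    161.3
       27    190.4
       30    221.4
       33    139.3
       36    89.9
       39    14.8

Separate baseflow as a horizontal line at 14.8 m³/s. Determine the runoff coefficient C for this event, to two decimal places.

C ≈ 0.80

ΣQ_DR = 1064 m³/s; V = ΣQ_DR·Δt = 1.149 × 10^7 m³.
Runoff depth d = V / A = 6.962 mm.
C = d / P = 6.962 / 8.75 = 0.80.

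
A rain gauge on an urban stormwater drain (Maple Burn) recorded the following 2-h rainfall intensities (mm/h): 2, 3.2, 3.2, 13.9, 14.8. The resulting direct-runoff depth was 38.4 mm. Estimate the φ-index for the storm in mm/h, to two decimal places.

φ ≈ 4.75 mm/h

Only the 2 blocks with intensity above φ contribute runoff: 13.9, 14.8 mm/h.
Σ(I−φ)·Δt = d  ⇒  (13.9+14.8 − 2φ)·2 = 38.4
φ = (28.70 − 38.4/2) / 2 = 4.75 mm/h.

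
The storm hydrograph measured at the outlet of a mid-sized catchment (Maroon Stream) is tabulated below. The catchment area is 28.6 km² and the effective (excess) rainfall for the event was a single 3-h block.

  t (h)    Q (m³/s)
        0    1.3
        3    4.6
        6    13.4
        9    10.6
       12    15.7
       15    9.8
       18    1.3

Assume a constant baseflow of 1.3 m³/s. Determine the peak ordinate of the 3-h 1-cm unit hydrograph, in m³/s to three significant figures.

Direct runoff: 0.0, 3.3, 12.1, 9.3, 14.4, 8.5, 0.0 m³/s; ΣQ_DR = 47.60 m³/s, peak = 14.4 m³/s.
Runoff depth d = ΣQ_DR·Δt / A = 47.60 × 10800 / (28.6 km²) = 17.97 mm.
The 1-cm UH is the DRH scaled by (10 mm)/d, so U_p = 14.4 × 10/17.97 = 8.01 m³/s.

U_p ≈ 8.01 m³/s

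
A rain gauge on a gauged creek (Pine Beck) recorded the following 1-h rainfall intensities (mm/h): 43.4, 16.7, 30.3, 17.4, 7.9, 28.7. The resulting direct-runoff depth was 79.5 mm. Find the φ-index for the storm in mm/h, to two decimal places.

φ ≈ 11.40 mm/h

Only the 5 blocks with intensity above φ contribute runoff: 43.4, 16.7, 30.3, 17.4, 28.7 mm/h.
Σ(I−φ)·Δt = d  ⇒  (43.4+16.7+30.3+17.4+28.7 − 5φ)·1 = 79.5
φ = (136.5 − 79.5/1) / 5 = 11.40 mm/h.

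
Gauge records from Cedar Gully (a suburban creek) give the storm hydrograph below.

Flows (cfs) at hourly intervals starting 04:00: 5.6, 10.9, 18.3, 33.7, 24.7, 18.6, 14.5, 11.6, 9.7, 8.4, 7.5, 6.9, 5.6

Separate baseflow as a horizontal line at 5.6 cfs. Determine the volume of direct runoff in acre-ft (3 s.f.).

V ≈ 8.53 acre-ft

Direct-runoff ordinates (Q − Q_b): 0.0, 5.3, 12.7, 28.1, 19.1, 13.0, 8.9, 6.0, 4.1, 2.8, 1.9, 1.3, 0.0 cfs.
ΣQ_DR = 103.2 cfs.
With Δt = 1 h = 3600 s, V = ΣQ_DR · Δt = 103.2 × 3600 = 3.72 × 10^5 ft³ = 8.53 acre-ft.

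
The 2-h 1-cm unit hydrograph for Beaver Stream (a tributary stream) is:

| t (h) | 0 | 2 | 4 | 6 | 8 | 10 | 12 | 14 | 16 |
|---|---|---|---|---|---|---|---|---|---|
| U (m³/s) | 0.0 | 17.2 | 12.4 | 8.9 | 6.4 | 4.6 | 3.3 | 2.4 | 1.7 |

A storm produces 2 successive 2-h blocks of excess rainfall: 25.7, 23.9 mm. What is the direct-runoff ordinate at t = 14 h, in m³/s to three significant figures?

By discrete convolution, Q_j = Σ (P_i / 10 mm) · U_{j−i}.
At t = 14 h (j=7): Q = (25.7/10)·2.4 + (23.9/10)·3.3 = 14.1 m³/s.

Q ≈ 14.1 m³/s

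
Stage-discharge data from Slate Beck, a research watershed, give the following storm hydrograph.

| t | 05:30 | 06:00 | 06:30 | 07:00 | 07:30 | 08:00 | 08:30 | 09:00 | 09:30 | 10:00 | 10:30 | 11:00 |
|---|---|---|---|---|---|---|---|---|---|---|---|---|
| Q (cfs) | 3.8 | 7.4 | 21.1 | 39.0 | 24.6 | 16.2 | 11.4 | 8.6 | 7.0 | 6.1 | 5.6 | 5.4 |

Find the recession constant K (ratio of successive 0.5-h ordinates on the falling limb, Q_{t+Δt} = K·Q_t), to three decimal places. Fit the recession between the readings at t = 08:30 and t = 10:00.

K ≈ 0.812

Using the recession-limb readings at t = 08:30 and t = 10:00: Q falls from 11.4 to 6.1 cfs over 3 intervals.
K = (Q₂/Q₁)^(1/3) = (6.1/11.4)^(1/3) = 0.812.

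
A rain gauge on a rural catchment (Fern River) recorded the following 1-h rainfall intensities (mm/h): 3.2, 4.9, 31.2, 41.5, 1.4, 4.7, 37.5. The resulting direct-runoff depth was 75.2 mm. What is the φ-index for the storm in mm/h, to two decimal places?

φ ≈ 11.67 mm/h

Only the 3 blocks with intensity above φ contribute runoff: 31.2, 41.5, 37.5 mm/h.
Σ(I−φ)·Δt = d  ⇒  (31.2+41.5+37.5 − 3φ)·1 = 75.2
φ = (110.2 − 75.2/1) / 3 = 11.67 mm/h.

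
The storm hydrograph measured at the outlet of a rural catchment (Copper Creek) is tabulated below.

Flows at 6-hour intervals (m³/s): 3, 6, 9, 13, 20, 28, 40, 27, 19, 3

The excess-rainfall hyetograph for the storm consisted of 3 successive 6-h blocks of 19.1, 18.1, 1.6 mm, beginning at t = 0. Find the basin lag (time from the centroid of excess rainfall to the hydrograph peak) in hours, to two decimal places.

t_L ≈ 29.71 h

Centroid of excess rainfall: t_c = Σ P_i·t̄_i / ΣP_i = 6.2938 h (block centres at 3, 9, 15 h).
Hydrograph peak occurs at t = 36 h, so basin lag t_L = 36 − 6.2938 = 29.71 h.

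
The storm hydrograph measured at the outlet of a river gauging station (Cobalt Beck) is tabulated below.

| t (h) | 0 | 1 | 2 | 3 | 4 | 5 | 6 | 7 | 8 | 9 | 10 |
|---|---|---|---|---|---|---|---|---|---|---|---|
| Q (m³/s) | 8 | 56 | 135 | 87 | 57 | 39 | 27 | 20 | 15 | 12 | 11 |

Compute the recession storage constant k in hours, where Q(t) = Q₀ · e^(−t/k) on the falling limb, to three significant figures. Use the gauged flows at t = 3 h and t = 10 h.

On the falling limb, Q drops from 87 to 11 m³/s between t = 3 h and t = 10 h (Δt = 7 h).
k = −Δt / ln(Q₂/Q₁) = −7 / ln(11/87) = 3.38 h.

k ≈ 3.38 h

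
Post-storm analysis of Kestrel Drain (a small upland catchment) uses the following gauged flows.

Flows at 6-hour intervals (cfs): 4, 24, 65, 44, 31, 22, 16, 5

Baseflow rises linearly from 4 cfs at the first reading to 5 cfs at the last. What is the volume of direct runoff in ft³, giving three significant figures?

Direct-runoff ordinates (Q − Q_b): 0.00, 19.86, 60.71, 39.57, 26.43, 17.29, 11.14, 0.00 cfs.
ΣQ_DR = 175.0 cfs.
With Δt = 6 h = 21600 s, V = ΣQ_DR · Δt = 175.0 × 21600 = 3.78 × 10^6 ft³.

V ≈ 3.78 × 10^6 ft³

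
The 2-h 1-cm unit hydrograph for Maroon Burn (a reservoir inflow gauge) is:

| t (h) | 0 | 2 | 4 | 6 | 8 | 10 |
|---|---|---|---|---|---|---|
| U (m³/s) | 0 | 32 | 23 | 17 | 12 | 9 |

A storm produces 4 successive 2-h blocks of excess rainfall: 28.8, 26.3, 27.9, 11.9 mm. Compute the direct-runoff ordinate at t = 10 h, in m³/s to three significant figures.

Q ≈ 132 m³/s

By discrete convolution, Q_j = Σ (P_i / 10 mm) · U_{j−i}.
At t = 10 h (j=5): Q = (28.8/10)·9 + (26.3/10)·12 + (27.9/10)·17 + (11.9/10)·23 = 132 m³/s.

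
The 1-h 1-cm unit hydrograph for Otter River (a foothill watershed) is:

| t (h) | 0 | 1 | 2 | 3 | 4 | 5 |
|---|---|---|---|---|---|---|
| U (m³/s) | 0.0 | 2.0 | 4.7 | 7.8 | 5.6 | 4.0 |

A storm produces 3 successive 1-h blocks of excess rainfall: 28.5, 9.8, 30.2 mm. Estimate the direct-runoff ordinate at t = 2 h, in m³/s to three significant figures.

By discrete convolution, Q_j = Σ (P_i / 10 mm) · U_{j−i}.
At t = 2 h (j=2): Q = (28.5/10)·4.7 + (9.8/10)·2.0 + (30.2/10)·0.0 = 15.4 m³/s.

Q ≈ 15.4 m³/s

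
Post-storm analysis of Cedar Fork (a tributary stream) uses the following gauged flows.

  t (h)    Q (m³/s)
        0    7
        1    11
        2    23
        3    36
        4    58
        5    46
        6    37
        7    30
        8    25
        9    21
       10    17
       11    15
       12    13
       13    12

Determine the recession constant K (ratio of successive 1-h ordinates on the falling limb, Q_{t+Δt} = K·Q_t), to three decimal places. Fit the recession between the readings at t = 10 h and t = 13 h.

K ≈ 0.890

Using the recession-limb readings at t = 10 h and t = 13 h: Q falls from 17 to 12 m³/s over 3 intervals.
K = (Q₂/Q₁)^(1/3) = (12/17)^(1/3) = 0.890.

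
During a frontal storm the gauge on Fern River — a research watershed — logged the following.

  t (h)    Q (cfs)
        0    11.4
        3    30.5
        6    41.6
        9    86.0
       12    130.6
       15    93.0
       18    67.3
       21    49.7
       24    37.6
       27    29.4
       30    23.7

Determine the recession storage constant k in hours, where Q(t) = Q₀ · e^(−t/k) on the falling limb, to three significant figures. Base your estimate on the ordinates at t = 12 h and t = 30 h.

On the falling limb, Q drops from 130.6 to 23.7 cfs between t = 12 h and t = 30 h (Δt = 18 h).
k = −Δt / ln(Q₂/Q₁) = −18 / ln(23.7/130.6) = 10.5 h.

k ≈ 10.5 h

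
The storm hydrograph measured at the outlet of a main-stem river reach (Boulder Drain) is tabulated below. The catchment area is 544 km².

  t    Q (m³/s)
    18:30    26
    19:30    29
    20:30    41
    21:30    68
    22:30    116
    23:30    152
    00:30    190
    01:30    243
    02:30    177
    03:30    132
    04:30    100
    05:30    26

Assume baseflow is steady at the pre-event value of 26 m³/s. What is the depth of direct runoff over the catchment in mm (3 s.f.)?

d ≈ 6.54 mm

Direct runoff: 0.0, 3.0, 15.0, 42.0, 90.0, 126.0, 164.0, 217.0, 151.0, 106.0, 74.0, 0.0 m³/s; ΣQ_DR = 988.0 m³/s.
V = ΣQ_DR · Δt = 988.0 × 3600 s = 3.557 × 10^6 m³.
Over A = 544 km², depth = V / A = 6.54 mm.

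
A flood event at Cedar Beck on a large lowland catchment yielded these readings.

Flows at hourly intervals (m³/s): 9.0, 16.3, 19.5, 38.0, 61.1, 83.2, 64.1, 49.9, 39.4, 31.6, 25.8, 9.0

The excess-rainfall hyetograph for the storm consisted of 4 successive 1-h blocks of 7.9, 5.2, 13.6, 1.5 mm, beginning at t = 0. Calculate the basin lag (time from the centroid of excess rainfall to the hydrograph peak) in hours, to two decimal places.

Centroid of excess rainfall: t_c = Σ P_i·t̄_i / ΣP_i = 1.8085 h (block centres at 0.5, 1.5, 2.5, 3.5 h).
Hydrograph peak occurs at t = 5 h, so basin lag t_L = 5 − 1.8085 = 3.19 h.

t_L ≈ 3.19 h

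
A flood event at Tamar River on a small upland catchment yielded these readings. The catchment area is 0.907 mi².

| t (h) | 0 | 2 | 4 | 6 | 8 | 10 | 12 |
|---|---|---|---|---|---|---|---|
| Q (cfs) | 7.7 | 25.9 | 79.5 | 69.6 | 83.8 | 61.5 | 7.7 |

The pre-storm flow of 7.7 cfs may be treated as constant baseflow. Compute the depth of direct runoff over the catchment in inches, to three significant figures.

Direct runoff: 0.0, 18.2, 71.8, 61.9, 76.1, 53.8, 0.0 cfs; ΣQ_DR = 281.8 cfs.
V = ΣQ_DR · Δt = 281.8 × 7200 s = 2.029 × 10^6 ft³.
Over A = 0.907 mi², depth = V / A = 0.963 in.

d ≈ 0.963 in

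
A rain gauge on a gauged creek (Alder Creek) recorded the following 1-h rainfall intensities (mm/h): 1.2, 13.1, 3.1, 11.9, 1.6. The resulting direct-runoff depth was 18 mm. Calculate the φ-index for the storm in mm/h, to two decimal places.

Only the 2 blocks with intensity above φ contribute runoff: 13.1, 11.9 mm/h.
Σ(I−φ)·Δt = d  ⇒  (13.1+11.9 − 2φ)·1 = 18
φ = (25.00 − 18/1) / 2 = 3.50 mm/h.

φ ≈ 3.50 mm/h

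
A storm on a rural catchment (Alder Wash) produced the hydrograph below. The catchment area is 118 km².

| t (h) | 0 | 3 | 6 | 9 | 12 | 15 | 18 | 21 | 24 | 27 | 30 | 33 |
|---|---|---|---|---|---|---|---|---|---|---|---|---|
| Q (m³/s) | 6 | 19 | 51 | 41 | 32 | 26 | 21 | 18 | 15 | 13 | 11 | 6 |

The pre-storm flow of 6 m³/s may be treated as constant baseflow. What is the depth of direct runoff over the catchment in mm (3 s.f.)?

d ≈ 17.1 mm

Direct runoff: 0.0, 13.0, 45.0, 35.0, 26.0, 20.0, 15.0, 12.0, 9.0, 7.0, 5.0, 0.0 m³/s; ΣQ_DR = 187.0 m³/s.
V = ΣQ_DR · Δt = 187.0 × 10800 s = 2.020 × 10^6 m³.
Over A = 118 km², depth = V / A = 17.1 mm.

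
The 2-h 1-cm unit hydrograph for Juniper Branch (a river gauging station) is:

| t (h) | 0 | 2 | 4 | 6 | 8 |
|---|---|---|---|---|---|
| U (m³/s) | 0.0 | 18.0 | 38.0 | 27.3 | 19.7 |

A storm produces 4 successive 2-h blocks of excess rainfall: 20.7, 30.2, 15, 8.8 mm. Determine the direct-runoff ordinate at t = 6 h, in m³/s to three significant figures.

By discrete convolution, Q_j = Σ (P_i / 10 mm) · U_{j−i}.
At t = 6 h (j=3): Q = (20.7/10)·27.3 + (30.2/10)·38.0 + (15/10)·18.0 + (8.8/10)·0.0 = 198 m³/s.

Q ≈ 198 m³/s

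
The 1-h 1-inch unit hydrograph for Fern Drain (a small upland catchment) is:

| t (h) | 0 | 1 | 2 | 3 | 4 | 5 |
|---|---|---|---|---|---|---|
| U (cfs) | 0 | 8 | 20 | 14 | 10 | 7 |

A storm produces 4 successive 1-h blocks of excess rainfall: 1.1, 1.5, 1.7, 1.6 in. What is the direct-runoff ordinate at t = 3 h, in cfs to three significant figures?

Q ≈ 59.0 cfs

By discrete convolution, Q_j = Σ (P_i / 1 in) · U_{j−i}.
At t = 3 h (j=3): Q = (1.1/1)·14 + (1.5/1)·20 + (1.7/1)·8 + (1.6/1)·0 = 59.0 cfs.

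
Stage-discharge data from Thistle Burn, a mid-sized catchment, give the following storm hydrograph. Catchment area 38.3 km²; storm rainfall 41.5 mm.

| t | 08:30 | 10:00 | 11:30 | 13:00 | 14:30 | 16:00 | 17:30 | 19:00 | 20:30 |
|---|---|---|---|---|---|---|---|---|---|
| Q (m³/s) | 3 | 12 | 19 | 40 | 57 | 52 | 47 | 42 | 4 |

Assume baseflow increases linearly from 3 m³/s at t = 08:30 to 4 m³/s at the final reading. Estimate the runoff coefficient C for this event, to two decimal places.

ΣQ_DR = 244.5 m³/s; V = ΣQ_DR·Δt = 1.320 × 10^6 m³.
Runoff depth d = V / A = 34.47 mm.
C = d / P = 34.47 / 41.5 = 0.83.

C ≈ 0.83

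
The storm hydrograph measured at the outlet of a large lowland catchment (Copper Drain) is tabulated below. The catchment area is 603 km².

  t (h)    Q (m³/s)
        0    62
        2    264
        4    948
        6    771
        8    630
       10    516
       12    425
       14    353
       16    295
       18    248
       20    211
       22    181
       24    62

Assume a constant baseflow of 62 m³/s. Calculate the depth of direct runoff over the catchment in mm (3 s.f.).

Direct runoff: 0.0, 202.0, 886.0, 709.0, 568.0, 454.0, 363.0, 291.0, 233.0, 186.0, 149.0, 119.0, 0.0 m³/s; ΣQ_DR = 4160 m³/s.
V = ΣQ_DR · Δt = 4160 × 7200 s = 2.995 × 10^7 m³.
Over A = 603 km², depth = V / A = 49.7 mm.

d ≈ 49.7 mm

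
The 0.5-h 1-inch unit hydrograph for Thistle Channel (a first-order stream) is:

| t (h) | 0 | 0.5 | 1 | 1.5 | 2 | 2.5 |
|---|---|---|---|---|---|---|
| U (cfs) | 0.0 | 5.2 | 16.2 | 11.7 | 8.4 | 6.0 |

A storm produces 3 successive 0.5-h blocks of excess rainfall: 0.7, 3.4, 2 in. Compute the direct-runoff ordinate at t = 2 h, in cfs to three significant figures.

Q ≈ 78.1 cfs

By discrete convolution, Q_j = Σ (P_i / 1 in) · U_{j−i}.
At t = 2 h (j=4): Q = (0.7/1)·8.4 + (3.4/1)·11.7 + (2/1)·16.2 = 78.1 cfs.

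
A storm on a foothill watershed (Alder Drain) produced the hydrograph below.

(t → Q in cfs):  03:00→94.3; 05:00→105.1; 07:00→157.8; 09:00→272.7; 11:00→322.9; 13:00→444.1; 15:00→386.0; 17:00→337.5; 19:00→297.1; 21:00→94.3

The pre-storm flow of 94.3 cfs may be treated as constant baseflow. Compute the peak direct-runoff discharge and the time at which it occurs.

Subtracting baseflow gives direct-runoff ordinates: 0.0, 10.8, 63.5, 178.4, 228.6, 349.8, 291.7, 243.2, 202.8, 0.0 cfs.
The maximum is 349.8 cfs, occurring at the reading for t = 13:00.

Q_p = 349.8 cfs at t = 13:00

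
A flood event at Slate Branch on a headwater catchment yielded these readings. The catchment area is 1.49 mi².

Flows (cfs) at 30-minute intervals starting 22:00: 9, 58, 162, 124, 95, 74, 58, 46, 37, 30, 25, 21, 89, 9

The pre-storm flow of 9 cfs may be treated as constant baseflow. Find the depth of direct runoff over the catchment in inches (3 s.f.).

d ≈ 0.370 in

Direct runoff: 0.0, 49.0, 153.0, 115.0, 86.0, 65.0, 49.0, 37.0, 28.0, 21.0, 16.0, 12.0, 80.0, 0.0 cfs; ΣQ_DR = 711.0 cfs.
V = ΣQ_DR · Δt = 711.0 × 1800 s = 1.280 × 10^6 ft³.
Over A = 1.49 mi², depth = V / A = 0.370 in.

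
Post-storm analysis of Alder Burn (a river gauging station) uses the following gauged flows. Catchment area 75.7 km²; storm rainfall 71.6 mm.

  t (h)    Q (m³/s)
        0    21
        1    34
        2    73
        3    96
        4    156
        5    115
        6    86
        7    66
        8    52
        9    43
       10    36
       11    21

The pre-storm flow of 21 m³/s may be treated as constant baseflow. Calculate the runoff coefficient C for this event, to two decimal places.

ΣQ_DR = 547.0 m³/s; V = ΣQ_DR·Δt = 1.969 × 10^6 m³.
Runoff depth d = V / A = 26.01 mm.
C = d / P = 26.01 / 71.6 = 0.36.

C ≈ 0.36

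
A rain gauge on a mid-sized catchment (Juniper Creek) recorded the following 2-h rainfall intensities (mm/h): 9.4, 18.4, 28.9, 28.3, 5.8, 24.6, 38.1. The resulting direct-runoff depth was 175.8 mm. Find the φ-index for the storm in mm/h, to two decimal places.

φ ≈ 10.08 mm/h

Only the 5 blocks with intensity above φ contribute runoff: 18.4, 28.9, 28.3, 24.6, 38.1 mm/h.
Σ(I−φ)·Δt = d  ⇒  (18.4+28.9+28.3+24.6+38.1 − 5φ)·2 = 175.8
φ = (138.3 − 175.8/2) / 5 = 10.08 mm/h.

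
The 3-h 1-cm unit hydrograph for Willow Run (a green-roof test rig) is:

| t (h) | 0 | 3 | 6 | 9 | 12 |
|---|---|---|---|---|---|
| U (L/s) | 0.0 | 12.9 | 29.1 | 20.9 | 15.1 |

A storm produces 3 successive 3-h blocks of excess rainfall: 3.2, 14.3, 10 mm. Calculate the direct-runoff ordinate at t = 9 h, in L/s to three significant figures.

By discrete convolution, Q_j = Σ (P_i / 10 mm) · U_{j−i}.
At t = 9 h (j=3): Q = (3.2/10)·20.9 + (14.3/10)·29.1 + (10/10)·12.9 = 61.2 L/s.

Q ≈ 61.2 L/s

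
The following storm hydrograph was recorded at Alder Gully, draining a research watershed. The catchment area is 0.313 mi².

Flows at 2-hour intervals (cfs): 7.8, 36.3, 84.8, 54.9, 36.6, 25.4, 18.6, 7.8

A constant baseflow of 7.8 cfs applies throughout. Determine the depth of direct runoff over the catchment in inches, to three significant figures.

Direct runoff: 0.0, 28.5, 77.0, 47.1, 28.8, 17.6, 10.8, 0.0 cfs; ΣQ_DR = 209.8 cfs.
V = ΣQ_DR · Δt = 209.8 × 7200 s = 1.511 × 10^6 ft³.
Over A = 0.313 mi², depth = V / A = 2.08 in.

d ≈ 2.08 in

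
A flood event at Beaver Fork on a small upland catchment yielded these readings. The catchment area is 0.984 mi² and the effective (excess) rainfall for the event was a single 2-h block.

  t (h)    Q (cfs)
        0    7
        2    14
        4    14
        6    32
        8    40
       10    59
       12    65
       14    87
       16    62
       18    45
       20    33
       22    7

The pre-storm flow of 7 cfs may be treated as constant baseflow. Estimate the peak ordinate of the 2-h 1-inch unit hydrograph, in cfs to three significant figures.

U_p ≈ 66.7 cfs

Direct runoff: 0.0, 7.0, 7.0, 25.0, 33.0, 52.0, 58.0, 80.0, 55.0, 38.0, 26.0, 0.0 cfs; ΣQ_DR = 381.0 cfs, peak = 80.0 cfs.
Runoff depth d = ΣQ_DR·Δt / A = 381.0 × 7200 / (0.984 mi²) = 1.200 in.
The 1-inch UH is the DRH scaled by (1 in)/d, so U_p = 80.0 × 1/1.200 = 66.7 cfs.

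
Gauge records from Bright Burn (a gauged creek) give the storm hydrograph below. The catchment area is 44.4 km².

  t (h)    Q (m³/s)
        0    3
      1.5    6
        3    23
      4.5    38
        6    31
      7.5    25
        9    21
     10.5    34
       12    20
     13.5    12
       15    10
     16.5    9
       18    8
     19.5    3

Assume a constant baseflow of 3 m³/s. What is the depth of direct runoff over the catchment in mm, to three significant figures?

d ≈ 24.4 mm

Direct runoff: 0.0, 3.0, 20.0, 35.0, 28.0, 22.0, 18.0, 31.0, 17.0, 9.0, 7.0, 6.0, 5.0, 0.0 m³/s; ΣQ_DR = 201.0 m³/s.
V = ΣQ_DR · Δt = 201.0 × 5400 s = 1.085 × 10^6 m³.
Over A = 44.4 km², depth = V / A = 24.4 mm.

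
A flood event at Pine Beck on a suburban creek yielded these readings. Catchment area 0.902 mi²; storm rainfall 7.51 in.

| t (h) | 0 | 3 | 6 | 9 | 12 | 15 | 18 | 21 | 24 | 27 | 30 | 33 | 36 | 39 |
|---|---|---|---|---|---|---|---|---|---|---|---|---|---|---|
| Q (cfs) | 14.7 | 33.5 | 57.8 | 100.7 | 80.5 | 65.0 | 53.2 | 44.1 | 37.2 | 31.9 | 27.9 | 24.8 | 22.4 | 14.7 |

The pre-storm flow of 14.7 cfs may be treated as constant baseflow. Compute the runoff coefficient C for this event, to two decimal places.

C ≈ 0.28

ΣQ_DR = 402.6 cfs; V = ΣQ_DR·Δt = 4.348 × 10^6 ft³.
Runoff depth d = V / A = 2.075 in.
C = d / P = 2.075 / 7.51 = 0.28.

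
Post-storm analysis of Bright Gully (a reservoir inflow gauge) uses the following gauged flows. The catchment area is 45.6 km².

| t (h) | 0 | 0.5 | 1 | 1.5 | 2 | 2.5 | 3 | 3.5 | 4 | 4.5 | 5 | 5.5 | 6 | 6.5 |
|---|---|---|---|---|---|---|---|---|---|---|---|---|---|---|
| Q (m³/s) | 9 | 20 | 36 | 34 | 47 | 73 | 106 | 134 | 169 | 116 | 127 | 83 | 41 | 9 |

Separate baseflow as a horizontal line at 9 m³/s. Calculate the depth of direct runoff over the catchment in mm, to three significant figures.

Direct runoff: 0.0, 11.0, 27.0, 25.0, 38.0, 64.0, 97.0, 125.0, 160.0, 107.0, 118.0, 74.0, 32.0, 0.0 m³/s; ΣQ_DR = 878.0 m³/s.
V = ΣQ_DR · Δt = 878.0 × 1800 s = 1.580 × 10^6 m³.
Over A = 45.6 km², depth = V / A = 34.7 mm.

d ≈ 34.7 mm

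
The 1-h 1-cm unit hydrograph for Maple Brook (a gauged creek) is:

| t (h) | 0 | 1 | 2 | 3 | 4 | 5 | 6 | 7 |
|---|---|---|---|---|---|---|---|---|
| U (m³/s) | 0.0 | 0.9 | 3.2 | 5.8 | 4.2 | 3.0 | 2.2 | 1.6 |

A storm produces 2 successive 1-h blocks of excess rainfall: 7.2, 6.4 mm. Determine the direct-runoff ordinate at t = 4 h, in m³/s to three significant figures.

Q ≈ 6.74 m³/s

By discrete convolution, Q_j = Σ (P_i / 10 mm) · U_{j−i}.
At t = 4 h (j=4): Q = (7.2/10)·4.2 + (6.4/10)·5.8 = 6.74 m³/s.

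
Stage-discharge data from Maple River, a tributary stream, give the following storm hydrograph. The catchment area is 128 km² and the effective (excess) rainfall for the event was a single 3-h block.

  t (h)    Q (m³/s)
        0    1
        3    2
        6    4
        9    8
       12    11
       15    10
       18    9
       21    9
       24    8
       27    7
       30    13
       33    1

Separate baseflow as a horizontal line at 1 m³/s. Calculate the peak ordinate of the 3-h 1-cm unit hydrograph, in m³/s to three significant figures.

U_p ≈ 20.0 m³/s

Direct runoff: 0.0, 1.0, 3.0, 7.0, 10.0, 9.0, 8.0, 8.0, 7.0, 6.0, 12.0, 0.0 m³/s; ΣQ_DR = 71.00 m³/s, peak = 12.0 m³/s.
Runoff depth d = ΣQ_DR·Δt / A = 71.00 × 10800 / (128 km²) = 5.991 mm.
The 1-cm UH is the DRH scaled by (10 mm)/d, so U_p = 12.0 × 10/5.991 = 20.0 m³/s.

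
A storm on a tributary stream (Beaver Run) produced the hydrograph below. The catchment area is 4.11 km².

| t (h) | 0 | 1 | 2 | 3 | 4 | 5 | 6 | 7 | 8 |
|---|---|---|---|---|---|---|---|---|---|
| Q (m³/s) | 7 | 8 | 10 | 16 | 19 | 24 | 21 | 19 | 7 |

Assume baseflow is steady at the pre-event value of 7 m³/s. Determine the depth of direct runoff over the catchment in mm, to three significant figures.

Direct runoff: 0.0, 1.0, 3.0, 9.0, 12.0, 17.0, 14.0, 12.0, 0.0 m³/s; ΣQ_DR = 68.00 m³/s.
V = ΣQ_DR · Δt = 68.00 × 3600 s = 2.448 × 10^5 m³.
Over A = 4.11 km², depth = V / A = 59.6 mm.

d ≈ 59.6 mm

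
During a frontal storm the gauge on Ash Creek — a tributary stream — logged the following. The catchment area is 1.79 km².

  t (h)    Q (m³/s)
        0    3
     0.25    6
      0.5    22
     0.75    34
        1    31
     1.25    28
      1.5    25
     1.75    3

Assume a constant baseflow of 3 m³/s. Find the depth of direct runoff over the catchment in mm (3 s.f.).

d ≈ 64.4 mm

Direct runoff: 0.0, 3.0, 19.0, 31.0, 28.0, 25.0, 22.0, 0.0 m³/s; ΣQ_DR = 128.0 m³/s.
V = ΣQ_DR · Δt = 128.0 × 900 s = 1.152 × 10^5 m³.
Over A = 1.79 km², depth = V / A = 64.4 mm.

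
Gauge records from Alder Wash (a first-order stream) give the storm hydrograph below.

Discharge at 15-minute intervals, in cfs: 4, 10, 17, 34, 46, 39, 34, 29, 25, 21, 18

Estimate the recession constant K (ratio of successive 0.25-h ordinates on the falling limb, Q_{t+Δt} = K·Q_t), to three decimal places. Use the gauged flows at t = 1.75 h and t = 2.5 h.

Using the recession-limb readings at t = 1.75 h and t = 2.5 h: Q falls from 29 to 18 cfs over 3 intervals.
K = (Q₂/Q₁)^(1/3) = (18/29)^(1/3) = 0.853.

K ≈ 0.853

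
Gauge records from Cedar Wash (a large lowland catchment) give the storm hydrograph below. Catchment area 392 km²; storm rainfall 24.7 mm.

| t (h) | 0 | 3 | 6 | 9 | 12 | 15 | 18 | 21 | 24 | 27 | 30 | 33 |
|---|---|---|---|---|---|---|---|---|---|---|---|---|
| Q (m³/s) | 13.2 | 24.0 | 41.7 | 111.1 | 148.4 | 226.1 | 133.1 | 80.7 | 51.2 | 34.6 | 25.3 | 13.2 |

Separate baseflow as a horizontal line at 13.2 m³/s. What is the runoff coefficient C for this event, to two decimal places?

ΣQ_DR = 744.2 m³/s; V = ΣQ_DR·Δt = 8.037 × 10^6 m³.
Runoff depth d = V / A = 20.50 mm.
C = d / P = 20.50 / 24.7 = 0.83.

C ≈ 0.83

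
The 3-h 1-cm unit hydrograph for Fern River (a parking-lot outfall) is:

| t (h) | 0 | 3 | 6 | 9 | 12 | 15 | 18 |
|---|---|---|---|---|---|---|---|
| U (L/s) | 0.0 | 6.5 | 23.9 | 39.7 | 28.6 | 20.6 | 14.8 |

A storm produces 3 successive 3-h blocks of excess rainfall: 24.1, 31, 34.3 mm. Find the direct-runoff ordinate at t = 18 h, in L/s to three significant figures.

Q ≈ 198 L/s

By discrete convolution, Q_j = Σ (P_i / 10 mm) · U_{j−i}.
At t = 18 h (j=6): Q = (24.1/10)·14.8 + (31/10)·20.6 + (34.3/10)·28.6 = 198 L/s.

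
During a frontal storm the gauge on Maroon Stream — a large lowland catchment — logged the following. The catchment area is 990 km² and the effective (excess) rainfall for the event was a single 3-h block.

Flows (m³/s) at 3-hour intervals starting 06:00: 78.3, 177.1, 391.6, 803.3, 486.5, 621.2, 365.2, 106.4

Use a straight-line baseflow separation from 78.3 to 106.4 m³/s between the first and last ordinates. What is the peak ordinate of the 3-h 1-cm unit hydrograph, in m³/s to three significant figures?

U_p ≈ 285 m³/s

Direct runoff: 0.00, 94.79, 305.27, 712.96, 392.14, 522.83, 262.81, 0.00 m³/s; ΣQ_DR = 2291 m³/s, peak = 712.96 m³/s.
Runoff depth d = ΣQ_DR·Δt / A = 2291 × 10800 / (990 km²) = 24.99 mm.
The 1-cm UH is the DRH scaled by (10 mm)/d, so U_p = 712.96 × 10/24.99 = 285 m³/s.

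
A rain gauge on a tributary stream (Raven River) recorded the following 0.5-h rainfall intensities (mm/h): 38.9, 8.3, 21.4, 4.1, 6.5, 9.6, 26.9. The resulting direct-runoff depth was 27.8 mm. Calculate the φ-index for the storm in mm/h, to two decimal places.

Only the 3 blocks with intensity above φ contribute runoff: 38.9, 21.4, 26.9 mm/h.
Σ(I−φ)·Δt = d  ⇒  (38.9+21.4+26.9 − 3φ)·0.5 = 27.8
φ = (87.20 − 27.8/0.5) / 3 = 10.53 mm/h.

φ ≈ 10.53 mm/h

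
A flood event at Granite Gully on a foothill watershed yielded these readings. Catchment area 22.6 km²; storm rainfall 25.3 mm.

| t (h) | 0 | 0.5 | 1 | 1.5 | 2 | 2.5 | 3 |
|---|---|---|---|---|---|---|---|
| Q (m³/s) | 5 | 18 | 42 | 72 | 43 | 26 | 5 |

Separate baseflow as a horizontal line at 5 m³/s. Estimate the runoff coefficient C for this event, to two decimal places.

ΣQ_DR = 176.0 m³/s; V = ΣQ_DR·Δt = 3.168 × 10^5 m³.
Runoff depth d = V / A = 14.02 mm.
C = d / P = 14.02 / 25.3 = 0.55.

C ≈ 0.55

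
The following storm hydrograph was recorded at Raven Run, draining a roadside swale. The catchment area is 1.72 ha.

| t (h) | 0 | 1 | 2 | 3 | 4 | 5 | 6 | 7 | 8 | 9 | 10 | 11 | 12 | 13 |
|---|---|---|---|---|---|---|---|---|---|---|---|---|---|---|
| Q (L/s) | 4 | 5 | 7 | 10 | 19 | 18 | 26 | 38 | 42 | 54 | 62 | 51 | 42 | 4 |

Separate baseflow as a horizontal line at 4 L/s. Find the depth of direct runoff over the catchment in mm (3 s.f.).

Direct runoff: 0.0, 1.0, 3.0, 6.0, 15.0, 14.0, 22.0, 34.0, 38.0, 50.0, 58.0, 47.0, 38.0, 0.0 L/s; ΣQ_DR = 326.0 L/s.
V = ΣQ_DR · Δt = 326.0 × 3600 s = 1.174 × 10^6 L.
Over A = 1.72 ha, depth = V / A = 68.2 mm.

d ≈ 68.2 mm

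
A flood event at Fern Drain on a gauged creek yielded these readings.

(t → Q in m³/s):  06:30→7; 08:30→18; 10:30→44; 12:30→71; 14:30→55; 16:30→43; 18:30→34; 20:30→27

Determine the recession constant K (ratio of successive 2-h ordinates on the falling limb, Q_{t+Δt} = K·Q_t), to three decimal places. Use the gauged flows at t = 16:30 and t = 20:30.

K ≈ 0.792

Using the recession-limb readings at t = 16:30 and t = 20:30: Q falls from 43 to 27 m³/s over 2 intervals.
K = (Q₂/Q₁)^(1/2) = (27/43)^(1/2) = 0.792.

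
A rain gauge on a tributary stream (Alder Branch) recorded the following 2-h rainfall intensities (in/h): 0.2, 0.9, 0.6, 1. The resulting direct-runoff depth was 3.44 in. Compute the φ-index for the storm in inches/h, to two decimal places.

Only the 3 blocks with intensity above φ contribute runoff: 0.9, 0.6, 1 in/h.
Σ(I−φ)·Δt = d  ⇒  (0.9+0.6+1 − 3φ)·2 = 3.44
φ = (2.500 − 3.44/2) / 3 = 0.26 in/h.

φ ≈ 0.26 in/h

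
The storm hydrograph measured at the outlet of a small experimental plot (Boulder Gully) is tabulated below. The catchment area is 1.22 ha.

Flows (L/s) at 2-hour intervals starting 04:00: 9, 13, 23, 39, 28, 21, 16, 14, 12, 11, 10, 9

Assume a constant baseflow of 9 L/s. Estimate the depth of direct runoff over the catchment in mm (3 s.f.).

Direct runoff: 0.0, 4.0, 14.0, 30.0, 19.0, 12.0, 7.0, 5.0, 3.0, 2.0, 1.0, 0.0 L/s; ΣQ_DR = 97.00 L/s.
V = ΣQ_DR · Δt = 97.00 × 7200 s = 6.984 × 10^5 L.
Over A = 1.22 ha, depth = V / A = 57.2 mm.

d ≈ 57.2 mm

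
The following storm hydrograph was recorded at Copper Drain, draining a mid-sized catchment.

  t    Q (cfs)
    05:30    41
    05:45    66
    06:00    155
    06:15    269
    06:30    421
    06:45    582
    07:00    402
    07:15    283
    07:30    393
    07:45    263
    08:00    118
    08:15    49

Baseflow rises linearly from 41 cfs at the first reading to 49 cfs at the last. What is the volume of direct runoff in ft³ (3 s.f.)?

Direct-runoff ordinates (Q − Q_b): 0.00, 24.27, 112.55, 225.82, 377.09, 537.36, 356.64, 236.91, 346.18, 215.45, 69.73, 0.00 cfs.
ΣQ_DR = 2502 cfs.
With Δt = 0.25 h = 900 s, V = ΣQ_DR · Δt = 2502 × 900 = 2.25 × 10^6 ft³.

V ≈ 2.25 × 10^6 ft³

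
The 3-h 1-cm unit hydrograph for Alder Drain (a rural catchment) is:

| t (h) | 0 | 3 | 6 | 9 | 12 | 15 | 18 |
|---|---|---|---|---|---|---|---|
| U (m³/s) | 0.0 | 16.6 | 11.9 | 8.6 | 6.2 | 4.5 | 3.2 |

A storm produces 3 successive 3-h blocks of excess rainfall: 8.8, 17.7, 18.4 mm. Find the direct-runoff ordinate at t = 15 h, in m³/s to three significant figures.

Q ≈ 30.8 m³/s

By discrete convolution, Q_j = Σ (P_i / 10 mm) · U_{j−i}.
At t = 15 h (j=5): Q = (8.8/10)·4.5 + (17.7/10)·6.2 + (18.4/10)·8.6 = 30.8 m³/s.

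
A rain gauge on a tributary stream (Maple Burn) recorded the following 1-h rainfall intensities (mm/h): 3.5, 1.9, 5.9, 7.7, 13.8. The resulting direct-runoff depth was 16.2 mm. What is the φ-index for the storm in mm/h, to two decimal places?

φ ≈ 3.73 mm/h

Only the 3 blocks with intensity above φ contribute runoff: 5.9, 7.7, 13.8 mm/h.
Σ(I−φ)·Δt = d  ⇒  (5.9+7.7+13.8 − 3φ)·1 = 16.2
φ = (27.40 − 16.2/1) / 3 = 3.73 mm/h.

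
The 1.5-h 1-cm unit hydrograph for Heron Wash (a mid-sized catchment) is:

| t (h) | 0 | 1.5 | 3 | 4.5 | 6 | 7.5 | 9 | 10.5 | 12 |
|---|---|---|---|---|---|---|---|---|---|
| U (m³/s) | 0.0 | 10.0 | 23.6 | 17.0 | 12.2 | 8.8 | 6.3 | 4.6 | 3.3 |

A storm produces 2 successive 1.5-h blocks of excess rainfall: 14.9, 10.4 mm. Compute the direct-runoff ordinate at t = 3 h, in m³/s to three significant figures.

Q ≈ 45.6 m³/s

By discrete convolution, Q_j = Σ (P_i / 10 mm) · U_{j−i}.
At t = 3 h (j=2): Q = (14.9/10)·23.6 + (10.4/10)·10.0 = 45.6 m³/s.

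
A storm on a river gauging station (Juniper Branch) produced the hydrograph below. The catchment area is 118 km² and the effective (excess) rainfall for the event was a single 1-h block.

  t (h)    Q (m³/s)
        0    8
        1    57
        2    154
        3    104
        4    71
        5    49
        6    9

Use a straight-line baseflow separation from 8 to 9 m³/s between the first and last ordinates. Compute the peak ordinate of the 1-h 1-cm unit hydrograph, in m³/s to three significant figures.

Direct runoff: 0.00, 48.83, 145.67, 95.50, 62.33, 40.17, 0.00 m³/s; ΣQ_DR = 392.5 m³/s, peak = 145.67 m³/s.
Runoff depth d = ΣQ_DR·Δt / A = 392.5 × 3600 / (118 km²) = 11.97 mm.
The 1-cm UH is the DRH scaled by (10 mm)/d, so U_p = 145.67 × 10/11.97 = 122 m³/s.

U_p ≈ 122 m³/s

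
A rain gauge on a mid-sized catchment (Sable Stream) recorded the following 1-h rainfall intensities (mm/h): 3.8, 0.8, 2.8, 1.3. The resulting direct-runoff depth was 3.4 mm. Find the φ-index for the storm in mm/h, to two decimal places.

Only the 2 blocks with intensity above φ contribute runoff: 3.8, 2.8 mm/h.
Σ(I−φ)·Δt = d  ⇒  (3.8+2.8 − 2φ)·1 = 3.4
φ = (6.600 − 3.4/1) / 2 = 1.60 mm/h.

φ ≈ 1.60 mm/h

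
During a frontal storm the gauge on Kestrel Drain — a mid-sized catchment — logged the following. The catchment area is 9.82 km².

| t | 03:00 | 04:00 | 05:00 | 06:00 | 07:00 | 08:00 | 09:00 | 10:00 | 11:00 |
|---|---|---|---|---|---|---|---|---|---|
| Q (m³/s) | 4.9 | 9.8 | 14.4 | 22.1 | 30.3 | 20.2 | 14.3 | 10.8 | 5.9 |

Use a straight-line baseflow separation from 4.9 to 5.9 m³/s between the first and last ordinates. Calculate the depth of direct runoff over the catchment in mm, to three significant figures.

Direct runoff: 0.00, 4.78, 9.25, 16.82, 24.90, 14.68, 8.65, 5.03, 0.00 m³/s; ΣQ_DR = 84.10 m³/s.
V = ΣQ_DR · Δt = 84.10 × 3600 s = 3.028 × 10^5 m³.
Over A = 9.82 km², depth = V / A = 30.8 mm.

d ≈ 30.8 mm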